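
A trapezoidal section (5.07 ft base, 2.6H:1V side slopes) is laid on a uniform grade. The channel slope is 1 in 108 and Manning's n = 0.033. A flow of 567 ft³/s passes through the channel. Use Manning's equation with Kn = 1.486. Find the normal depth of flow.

Manning's equation rearranged: A R^(2/3) = nQ / (1.486·√S) = 0.033 × 567 / (1.486 × √0.009259) = 130.9.
Try y = 5.24 ft: A R^(2/3) = 197.3 — over.
Try y = 3.45 ft: A R^(2/3) = 76.74 — short.
Try y = 4.38 ft: A R^(2/3) = 130.9 — close enough.

y_n = 4.38 ft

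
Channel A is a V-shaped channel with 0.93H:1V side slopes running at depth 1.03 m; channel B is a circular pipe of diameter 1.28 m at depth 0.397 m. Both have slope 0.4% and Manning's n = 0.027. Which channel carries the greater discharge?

channel A

Channel A: For a triangular section with side slope z = 0.93: A = zy² = 0.93×1.03² = 0.9866 m²; P = 2y√(1+z²) = 2×1.03×1.366 = 2.813 m. Hydraulic radius R = A/P = 0.9866/2.813 = 0.3507 m. Q_A = (1/0.027)·0.9866·0.3507^(2/3)·√0.004 = 1.149 m³/s.
Channel B: For a circular section of diameter D = 1.28 m at depth y = 0.397 m, the central angle is θ = 2 arccos(1 − 2y/D) = 2.363 rad. Then A = (D²/8)(θ − sin θ) = 0.34 m² and P = Dθ/2 = 1.512 m. Hydraulic radius R = A/P = 0.34/1.512 = 0.2249 m. Q_B = (1/0.027)·0.34·0.2249^(2/3)·√0.004 = 0.2945 m³/s.
Q_A = 1.149 m³/s vs Q_B = 0.2945 m³/s, so channel A carries more.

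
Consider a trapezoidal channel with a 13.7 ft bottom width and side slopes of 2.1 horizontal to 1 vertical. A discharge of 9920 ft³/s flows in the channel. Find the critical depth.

y_c = 14 ft

At critical depth, Q² T / (g A³) = 1, i.e. A³/T = Q²/g = 9920²/32.2 = 3056000.
Try y = 11.3 ft: A³/T = 1237000 — short.
Try y = 16.5 ft: A³/T = 6117000 — over.
Try y = 14 ft: A³/T = 3030000 — matches.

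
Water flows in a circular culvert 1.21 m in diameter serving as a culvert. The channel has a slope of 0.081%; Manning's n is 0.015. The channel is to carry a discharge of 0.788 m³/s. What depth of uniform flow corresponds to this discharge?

Manning's equation rearranged: A R^(2/3) = nQ / (1·√S) = 0.015 × 0.788 / (√0.00081) = 0.4153.
Try y = 0.645 m: A R^(2/3) = 0.2884 — too small.
Try y = 0.93 m: A R^(2/3) = 0.4858 — too large.
Try y = 0.82 m: A R^(2/3) = 0.4155 — matches.

y_n = 0.82 m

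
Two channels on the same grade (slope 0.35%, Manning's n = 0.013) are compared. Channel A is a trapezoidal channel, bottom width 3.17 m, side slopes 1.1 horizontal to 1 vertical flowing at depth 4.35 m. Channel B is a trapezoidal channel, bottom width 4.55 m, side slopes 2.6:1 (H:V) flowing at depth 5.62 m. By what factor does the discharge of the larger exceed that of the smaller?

Channel A: With bottom width b = 3.17 m and side slope z = 1.1: A = (b + zy)y = (3.17 + 1.1×4.35)×4.35 = 34.6 m²; P = b + 2y√(1+z²) = 3.17 + 2×4.35×1.487 = 16.1 m. Hydraulic radius R = A/P = 34.6/16.1 = 2.149 m. Q_A = (1/0.013)·34.6·2.149^(2/3)·√0.0035 = 262.2 m³/s.
Channel B: With bottom width b = 4.55 m and side slope z = 2.6: A = (b + zy)y = (4.55 + 2.6×5.62)×5.62 = 107.7 m²; P = b + 2y√(1+z²) = 4.55 + 2×5.62×2.786 = 35.86 m. Hydraulic radius R = A/P = 107.7/35.86 = 3.003 m. Q_B = (1/0.013)·107.7·3.003^(2/3)·√0.0035 = 1020 m³/s.
The larger discharge is 1020 m³/s and the smaller is 262.2 m³/s; the ratio is 3.89.

3.89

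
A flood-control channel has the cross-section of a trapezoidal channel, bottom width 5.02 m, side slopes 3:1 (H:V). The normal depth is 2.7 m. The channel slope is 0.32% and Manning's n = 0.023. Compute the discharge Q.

With bottom width b = 5.02 m and side slope z = 3: A = (b + zy)y = (5.02 + 3×2.7)×2.7 = 35.42 m²; P = b + 2y√(1+z²) = 5.02 + 2×2.7×3.162 = 22.1 m.
Hydraulic radius R = A/P = 35.42/22.1 = 1.603 m.
Manning's equation: Q = (1/n) A R^(2/3) S^(1/2) = (1/0.023) × 35.42 × 1.603^(2/3) × 0.0032^(1/2) = 119 m³/s.

Q = 119 m³/s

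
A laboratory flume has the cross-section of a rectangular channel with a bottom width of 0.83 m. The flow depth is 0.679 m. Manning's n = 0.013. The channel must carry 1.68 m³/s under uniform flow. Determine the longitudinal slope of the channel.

Flow area A = b·y = 0.83 × 0.679 = 0.5636 m². Wetted perimeter P = b + 2y = 0.83 + 2×0.679 = 2.188 m.
Hydraulic radius R = A/P = 0.5636/2.188 = 0.2576 m.
From Manning's equation, S = [nQ / (1 A R^(2/3))]² = [0.013 × 1.68 / (1 × 0.5636 × 0.2576^(2/3))]² = 0.00916.

S = 0.00916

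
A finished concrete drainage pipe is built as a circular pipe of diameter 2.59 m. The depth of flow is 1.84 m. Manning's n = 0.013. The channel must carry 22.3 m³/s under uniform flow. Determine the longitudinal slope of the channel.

For a circular section of diameter D = 2.59 m at depth y = 1.84 m, the central angle is θ = 2 arccos(1 − 2y/D) = 4.01 rad. Then A = (D²/8)(θ − sin θ) = 4.003 m² and P = Dθ/2 = 5.193 m.
Hydraulic radius R = A/P = 4.003/5.193 = 0.7708 m.
From Manning's equation, S = [nQ / (1 A R^(2/3))]² = [0.013 × 22.3 / (1 × 4.003 × 0.7708^(2/3))]² = 0.00742.

S = 0.00742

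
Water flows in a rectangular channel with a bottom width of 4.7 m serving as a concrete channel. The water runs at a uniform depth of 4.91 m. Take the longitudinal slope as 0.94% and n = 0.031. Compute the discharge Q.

Flow area A = b·y = 4.7 × 4.91 = 23.08 m². Wetted perimeter P = b + 2y = 4.7 + 2×4.91 = 14.52 m.
Hydraulic radius R = A/P = 23.08/14.52 = 1.589 m.
Manning's equation: Q = (1/n) A R^(2/3) S^(1/2) = (1/0.031) × 23.08 × 1.589^(2/3) × 0.0094^(1/2) = 98.3 m³/s.

Q = 98.3 m³/s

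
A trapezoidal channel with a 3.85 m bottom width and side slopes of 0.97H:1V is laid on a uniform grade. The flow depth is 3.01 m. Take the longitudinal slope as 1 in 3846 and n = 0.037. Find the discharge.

Q = 12.5 m³/s

With bottom width b = 3.85 m and side slope z = 0.97: A = (b + zy)y = (3.85 + 0.97×3.01)×3.01 = 20.38 m²; P = b + 2y√(1+z²) = 3.85 + 2×3.01×1.393 = 12.24 m.
Hydraulic radius R = A/P = 20.38/12.24 = 1.665 m.
Manning's equation: Q = (1/n) A R^(2/3) S^(1/2) = (1/0.037) × 20.38 × 1.665^(2/3) × 0.00026^(1/2) = 12.5 m³/s.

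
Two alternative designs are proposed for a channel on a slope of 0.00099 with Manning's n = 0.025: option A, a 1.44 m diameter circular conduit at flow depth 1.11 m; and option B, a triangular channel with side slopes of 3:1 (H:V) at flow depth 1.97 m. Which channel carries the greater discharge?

channel B

Channel A: For a circular section of diameter D = 1.44 m at depth y = 1.11 m, the central angle is θ = 2 arccos(1 − 2y/D) = 4.286 rad. Then A = (D²/8)(θ − sin θ) = 1.347 m² and P = Dθ/2 = 3.086 m. Hydraulic radius R = A/P = 1.347/3.086 = 0.4365 m. Q_A = (1/0.025)·1.347·0.4365^(2/3)·√0.00099 = 0.9755 m³/s.
Channel B: For a triangular section with side slope z = 3: A = zy² = 3×1.97² = 11.64 m²; P = 2y√(1+z²) = 2×1.97×3.162 = 12.46 m. Hydraulic radius R = A/P = 11.64/12.46 = 0.9345 m. Q_B = (1/0.025)·11.64·0.9345^(2/3)·√0.00099 = 14.01 m³/s.
Q_A = 0.9755 m³/s vs Q_B = 14.01 m³/s, so channel B carries more.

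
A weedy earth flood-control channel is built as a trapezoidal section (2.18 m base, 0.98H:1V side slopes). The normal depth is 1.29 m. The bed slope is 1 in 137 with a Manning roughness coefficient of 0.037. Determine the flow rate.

Q = 8.6 m³/s

With bottom width b = 2.18 m and side slope z = 0.98: A = (b + zy)y = (2.18 + 0.98×1.29)×1.29 = 4.443 m²; P = b + 2y√(1+z²) = 2.18 + 2×1.29×1.4 = 5.792 m.
Hydraulic radius R = A/P = 4.443/5.792 = 0.767 m.
Manning's equation: Q = (1/n) A R^(2/3) S^(1/2) = (1/0.037) × 4.443 × 0.767^(2/3) × 0.007299^(1/2) = 8.6 m³/s.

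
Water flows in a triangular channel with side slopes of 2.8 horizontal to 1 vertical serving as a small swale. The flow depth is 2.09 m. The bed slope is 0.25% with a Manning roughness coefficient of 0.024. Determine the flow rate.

For a triangular section with side slope z = 2.8: A = zy² = 2.8×2.09² = 12.23 m²; P = 2y√(1+z²) = 2×2.09×2.973 = 12.43 m.
Hydraulic radius R = A/P = 12.23/12.43 = 0.9841 m.
Manning's equation: Q = (1/n) A R^(2/3) S^(1/2) = (1/0.024) × 12.23 × 0.9841^(2/3) × 0.0025^(1/2) = 25.2 m³/s.

Q = 25.2 m³/s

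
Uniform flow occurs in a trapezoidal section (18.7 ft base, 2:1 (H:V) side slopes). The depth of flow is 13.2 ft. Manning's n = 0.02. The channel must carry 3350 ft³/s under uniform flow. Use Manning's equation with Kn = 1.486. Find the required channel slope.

S = 0.00038

With bottom width b = 18.7 ft and side slope z = 2: A = (b + zy)y = (18.7 + 2×13.2)×13.2 = 595.3 ft²; P = b + 2y√(1+z²) = 18.7 + 2×13.2×2.236 = 77.73 ft.
Hydraulic radius R = A/P = 595.3/77.73 = 7.659 ft.
From Manning's equation, S = [nQ / (1.486 A R^(2/3))]² = [0.02 × 3350 / (1.486 × 595.3 × 7.659^(2/3))]² = 0.00038.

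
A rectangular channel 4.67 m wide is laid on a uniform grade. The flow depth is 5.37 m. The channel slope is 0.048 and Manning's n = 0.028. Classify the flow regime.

supercritical

Flow area A = b·y = 4.67 × 5.37 = 25.08 m². Wetted perimeter P = b + 2y = 4.67 + 2×5.37 = 15.41 m.
Hydraulic radius R = A/P = 25.08/15.41 = 1.627 m.
V = (1/n) R^(2/3) √S = (1/0.028) × 1.627^(2/3) × √0.048 = 10.83 m/s. Hydraulic depth D_h = A/T = 25.08/4.67 = 5.37 m.
Froude number Fr = V/√(g·D_h) = 10.83/√(9.81×5.37) = 1.49, which is greater than 1, so the flow is supercritical.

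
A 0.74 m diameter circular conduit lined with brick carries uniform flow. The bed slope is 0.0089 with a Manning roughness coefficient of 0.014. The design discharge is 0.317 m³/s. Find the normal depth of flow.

Manning's equation rearranged: A R^(2/3) = nQ / (1·√S) = 0.014 × 0.317 / (√0.0089) = 0.04704.
At y = 0.34 m: A R^(2/3) = 0.06033 — too large.
At y = 0.225 m: A R^(2/3) = 0.02806 — too small.
At y = 0.296 m: A R^(2/3) = 0.04706 — close enough.

y_n = 0.296 m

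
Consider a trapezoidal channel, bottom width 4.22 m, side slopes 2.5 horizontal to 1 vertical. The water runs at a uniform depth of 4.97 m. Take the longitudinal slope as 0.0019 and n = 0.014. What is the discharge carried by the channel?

With bottom width b = 4.22 m and side slope z = 2.5: A = (b + zy)y = (4.22 + 2.5×4.97)×4.97 = 82.73 m²; P = b + 2y√(1+z²) = 4.22 + 2×4.97×2.693 = 30.98 m.
Hydraulic radius R = A/P = 82.73/30.98 = 2.67 m.
Manning's equation: Q = (1/n) A R^(2/3) S^(1/2) = (1/0.014) × 82.73 × 2.67^(2/3) × 0.0019^(1/2) = 496 m³/s.

Q = 496 m³/s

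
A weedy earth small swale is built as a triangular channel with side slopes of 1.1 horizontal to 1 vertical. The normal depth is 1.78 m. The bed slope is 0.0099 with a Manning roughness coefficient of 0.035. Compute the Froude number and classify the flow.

subcritical

For a triangular section with side slope z = 1.1: A = zy² = 1.1×1.78² = 3.485 m²; P = 2y√(1+z²) = 2×1.78×1.487 = 5.292 m.
Hydraulic radius R = A/P = 3.485/5.292 = 0.6585 m.
V = (1/n) R^(2/3) √S = (1/0.035) × 0.6585^(2/3) × √0.0099 = 2.152 m/s. Hydraulic depth D_h = A/T = 3.485/3.916 = 0.89 m.
Froude number Fr = V/√(g·D_h) = 2.152/√(9.81×0.89) = 0.728, which is less than 1, so the flow is subcritical.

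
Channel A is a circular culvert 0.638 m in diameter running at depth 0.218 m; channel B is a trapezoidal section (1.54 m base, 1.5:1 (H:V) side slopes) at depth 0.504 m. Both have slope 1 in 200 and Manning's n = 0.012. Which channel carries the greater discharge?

channel B

Channel A: For a circular section of diameter D = 0.638 m at depth y = 0.218 m, the central angle is θ = 2 arccos(1 − 2y/D) = 2.497 rad. Then A = (D²/8)(θ − sin θ) = 0.0965 m² and P = Dθ/2 = 0.7966 m. Hydraulic radius R = A/P = 0.0965/0.7966 = 0.1211 m. Q_A = (1/0.012)·0.0965·0.1211^(2/3)·√0.005 = 0.1392 m³/s.
Channel B: With bottom width b = 1.54 m and side slope z = 1.5: A = (b + zy)y = (1.54 + 1.5×0.504)×0.504 = 1.157 m²; P = b + 2y√(1+z²) = 1.54 + 2×0.504×1.803 = 3.357 m. Hydraulic radius R = A/P = 1.157/3.357 = 0.3447 m. Q_B = (1/0.012)·1.157·0.3447^(2/3)·√0.005 = 3.352 m³/s.
Q_A = 0.1392 m³/s vs Q_B = 3.352 m³/s, so channel B carries more.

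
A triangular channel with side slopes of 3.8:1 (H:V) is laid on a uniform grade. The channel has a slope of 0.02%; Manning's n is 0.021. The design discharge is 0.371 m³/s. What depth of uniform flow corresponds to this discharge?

Manning's equation rearranged: A R^(2/3) = nQ / (1·√S) = 0.021 × 0.371 / (√0.0002) = 0.5509.
Trying y = 0.711 m: A R^(2/3) = 0.9427 — too large.
Trying y = 0.476 m: A R^(2/3) = 0.3234 — too small.
Trying y = 0.581 m: A R^(2/3) = 0.5502 — matches.

y_n = 0.581 m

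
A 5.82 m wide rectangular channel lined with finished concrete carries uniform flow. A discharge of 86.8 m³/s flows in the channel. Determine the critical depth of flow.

For a rectangular channel, critical depth y_c = (q²/g)^(1/3) where q = Q/b = 86.8/5.82 = 14.91 m²/s.
So y_c = (14.91²/9.81)^(1/3) = 2.83 m.

y_c = 2.83 m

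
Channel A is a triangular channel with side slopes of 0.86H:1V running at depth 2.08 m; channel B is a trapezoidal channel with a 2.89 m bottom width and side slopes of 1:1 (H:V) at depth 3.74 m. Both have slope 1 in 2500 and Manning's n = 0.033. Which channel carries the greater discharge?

channel B

Channel A: For a triangular section with side slope z = 0.86: A = zy² = 0.86×2.08² = 3.721 m²; P = 2y√(1+z²) = 2×2.08×1.319 = 5.487 m. Hydraulic radius R = A/P = 3.721/5.487 = 0.6781 m. Q_A = (1/0.033)·3.721·0.6781^(2/3)·√0.0004 = 1.741 m³/s.
Channel B: With bottom width b = 2.89 m and side slope z = 1: A = (b + zy)y = (2.89 + 1×3.74)×3.74 = 24.8 m²; P = b + 2y√(1+z²) = 2.89 + 2×3.74×1.414 = 13.47 m. Hydraulic radius R = A/P = 24.8/13.47 = 1.841 m. Q_B = (1/0.033)·24.8·1.841^(2/3)·√0.0004 = 22.57 m³/s.
Q_A = 1.741 m³/s vs Q_B = 22.57 m³/s, so channel B carries more.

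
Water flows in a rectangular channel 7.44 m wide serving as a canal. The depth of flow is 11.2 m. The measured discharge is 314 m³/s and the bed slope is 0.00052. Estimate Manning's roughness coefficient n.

n = 0.012

Flow area A = b·y = 7.44 × 11.2 = 83.33 m². Wetted perimeter P = b + 2y = 7.44 + 2×11.2 = 29.84 m.
Hydraulic radius R = A/P = 83.33/29.84 = 2.792 m.
Rearranging Manning's equation: n = (1/Q) A R^(2/3) S^(1/2) = (1/314) × 83.33 × 2.792^(2/3) × √0.00052 = 0.012.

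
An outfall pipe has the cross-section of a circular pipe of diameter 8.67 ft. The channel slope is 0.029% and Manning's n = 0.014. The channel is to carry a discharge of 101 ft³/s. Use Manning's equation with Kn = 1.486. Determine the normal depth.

y_n = 4.66 ft

Manning's equation rearranged: A R^(2/3) = nQ / (1.486·√S) = 0.014 × 101 / (1.486 × √0.00029) = 55.88.
Try y = 5.43 ft: A R^(2/3) = 70.86 — too large.
Try y = 4.66 ft: A R^(2/3) = 55.78 — matches.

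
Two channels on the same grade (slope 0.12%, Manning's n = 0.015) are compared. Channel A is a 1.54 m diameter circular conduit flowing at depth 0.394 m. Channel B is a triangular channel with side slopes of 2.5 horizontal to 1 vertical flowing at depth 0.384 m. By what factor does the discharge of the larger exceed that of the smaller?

Channel A: For a circular section of diameter D = 1.54 m at depth y = 0.394 m, the central angle is θ = 2 arccos(1 − 2y/D) = 2.121 rad. Then A = (D²/8)(θ − sin θ) = 0.3762 m² and P = Dθ/2 = 1.633 m. Hydraulic radius R = A/P = 0.3762/1.633 = 0.2303 m. Q_A = (1/0.015)·0.3762·0.2303^(2/3)·√0.0012 = 0.3264 m³/s.
Channel B: For a triangular section with side slope z = 2.5: A = zy² = 2.5×0.384² = 0.3686 m²; P = 2y√(1+z²) = 2×0.384×2.693 = 2.068 m. Hydraulic radius R = A/P = 0.3686/2.068 = 0.1783 m. Q_B = (1/0.015)·0.3686·0.1783^(2/3)·√0.0012 = 0.2697 m³/s.
The larger discharge is 0.3264 m³/s and the smaller is 0.2697 m³/s; the ratio is 1.21.

1.21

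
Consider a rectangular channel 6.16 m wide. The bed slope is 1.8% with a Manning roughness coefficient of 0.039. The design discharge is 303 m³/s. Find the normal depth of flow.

y_n = 8.33 m

Manning's equation rearranged: A R^(2/3) = nQ / (1·√S) = 0.039 × 303 / (√0.018) = 88.08.
Trying y = 6.3 m: A R^(2/3) = 63.01 — too small.
Trying y = 9.71 m: A R^(2/3) = 105.4 — too large.
Trying y = 8.33 m: A R^(2/3) = 88.07 — ≈ 88.08.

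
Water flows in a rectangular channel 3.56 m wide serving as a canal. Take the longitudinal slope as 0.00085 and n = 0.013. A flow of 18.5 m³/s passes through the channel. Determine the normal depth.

y_n = 2.31 m

Manning's equation rearranged: A R^(2/3) = nQ / (1·√S) = 0.013 × 18.5 / (√0.00085) = 8.249.
At y = 2.71 m: A R^(2/3) = 10.12 — high.
At y = 2 m: A R^(2/3) = 6.841 — low.
At y = 2.31 m: A R^(2/3) = 8.253 — ≈ 8.249.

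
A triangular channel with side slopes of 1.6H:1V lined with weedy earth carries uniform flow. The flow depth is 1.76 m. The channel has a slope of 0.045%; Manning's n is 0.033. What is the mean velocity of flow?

For a triangular section with side slope z = 1.6: A = zy² = 1.6×1.76² = 4.956 m²; P = 2y√(1+z²) = 2×1.76×1.887 = 6.642 m.
Hydraulic radius R = A/P = 4.956/6.642 = 0.7462 m.
From Manning's equation, V = (1/n) R^(2/3) S^(1/2) = (1/0.033) × 0.7462^(2/3) × 0.00045^(1/2) = 0.529 m/s.

V = 0.529 m/s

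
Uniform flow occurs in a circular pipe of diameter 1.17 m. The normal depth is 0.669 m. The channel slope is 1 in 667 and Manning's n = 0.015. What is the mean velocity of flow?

For a circular section of diameter D = 1.17 m at depth y = 0.669 m, the central angle is θ = 2 arccos(1 − 2y/D) = 3.43 rad. Then A = (D²/8)(θ − sin θ) = 0.6355 m² and P = Dθ/2 = 2.006 m.
Hydraulic radius R = A/P = 0.6355/2.006 = 0.3167 m.
From Manning's equation, V = (1/n) R^(2/3) S^(1/2) = (1/0.015) × 0.3167^(2/3) × 0.001499^(1/2) = 1.2 m/s.

V = 1.2 m/s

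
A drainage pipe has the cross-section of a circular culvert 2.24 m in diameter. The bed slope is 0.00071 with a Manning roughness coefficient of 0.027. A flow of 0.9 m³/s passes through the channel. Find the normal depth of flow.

Manning's equation rearranged: A R^(2/3) = nQ / (1·√S) = 0.027 × 0.9 / (√0.00071) = 0.912.
Trying y = 0.647 m: A R^(2/3) = 0.4871 — too small.
Trying y = 0.984 m: A R^(2/3) = 1.069 — too large.
Trying y = 0.901 m: A R^(2/3) = 0.9115 — matches.

y_n = 0.901 m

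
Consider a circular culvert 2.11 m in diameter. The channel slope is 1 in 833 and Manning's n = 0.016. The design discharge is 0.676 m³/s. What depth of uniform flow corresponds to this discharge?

y_n = 0.527 m

Manning's equation rearranged: A R^(2/3) = nQ / (1·√S) = 0.016 × 0.676 / (√0.0012) = 0.3122.
At y = 0.462 m: A R^(2/3) = 0.24 — short.
At y = 0.614 m: A R^(2/3) = 0.4214 — over.
At y = 0.527 m: A R^(2/3) = 0.3121 — close enough.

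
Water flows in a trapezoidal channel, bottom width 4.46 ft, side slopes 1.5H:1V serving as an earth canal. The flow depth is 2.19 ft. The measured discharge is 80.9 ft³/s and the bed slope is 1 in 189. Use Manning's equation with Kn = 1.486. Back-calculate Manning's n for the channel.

With bottom width b = 4.46 ft and side slope z = 1.5: A = (b + zy)y = (4.46 + 1.5×2.19)×2.19 = 16.96 ft²; P = b + 2y√(1+z²) = 4.46 + 2×2.19×1.803 = 12.36 ft.
Hydraulic radius R = A/P = 16.96/12.36 = 1.373 ft.
Rearranging Manning's equation: n = (1.486/Q) A R^(2/3) S^(1/2) = (1.486/80.9) × 16.96 × 1.373^(2/3) × √0.005291 = 0.028.

n = 0.028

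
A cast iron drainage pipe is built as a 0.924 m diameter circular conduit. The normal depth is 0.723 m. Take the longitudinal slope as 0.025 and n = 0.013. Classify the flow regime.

For a circular section of diameter D = 0.924 m at depth y = 0.723 m, the central angle is θ = 2 arccos(1 − 2y/D) = 4.342 rad. Then A = (D²/8)(θ − sin θ) = 0.5629 m² and P = Dθ/2 = 2.006 m.
Hydraulic radius R = A/P = 0.5629/2.006 = 0.2806 m.
V = (1/n) R^(2/3) √S = (1/0.013) × 0.2806^(2/3) × √0.025 = 5.213 m/s. Hydraulic depth D_h = A/T = 0.5629/0.7624 = 0.7383 m.
Froude number Fr = V/√(g·D_h) = 5.213/√(9.81×0.7383) = 1.94, which is greater than 1, so the flow is supercritical.

supercritical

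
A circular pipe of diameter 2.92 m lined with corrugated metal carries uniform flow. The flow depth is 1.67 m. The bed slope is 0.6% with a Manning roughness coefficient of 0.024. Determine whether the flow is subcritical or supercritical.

subcritical

For a circular section of diameter D = 2.92 m at depth y = 1.67 m, the central angle is θ = 2 arccos(1 − 2y/D) = 3.43 rad. Then A = (D²/8)(θ − sin θ) = 3.959 m² and P = Dθ/2 = 5.008 m.
Hydraulic radius R = A/P = 3.959/5.008 = 0.7906 m.
V = (1/n) R^(2/3) √S = (1/0.024) × 0.7906^(2/3) × √0.006 = 2.759 m/s. Hydraulic depth D_h = A/T = 3.959/2.89 = 1.37 m.
Froude number Fr = V/√(g·D_h) = 2.759/√(9.81×1.37) = 0.753, which is less than 1, so the flow is subcritical.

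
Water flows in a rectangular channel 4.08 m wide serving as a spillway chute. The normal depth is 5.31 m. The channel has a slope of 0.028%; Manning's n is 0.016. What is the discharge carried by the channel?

Q = 29.3 m³/s

Flow area A = b·y = 4.08 × 5.31 = 21.66 m². Wetted perimeter P = b + 2y = 4.08 + 2×5.31 = 14.7 m.
Hydraulic radius R = A/P = 21.66/14.7 = 1.474 m.
Manning's equation: Q = (1/n) A R^(2/3) S^(1/2) = (1/0.016) × 21.66 × 1.474^(2/3) × 0.00028^(1/2) = 29.3 m³/s.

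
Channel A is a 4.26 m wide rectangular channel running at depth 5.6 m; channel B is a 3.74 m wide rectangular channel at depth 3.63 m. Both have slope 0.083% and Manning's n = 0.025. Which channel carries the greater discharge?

Channel A: Flow area A = b·y = 4.26 × 5.6 = 23.86 m². Wetted perimeter P = b + 2y = 4.26 + 2×5.6 = 15.46 m. Hydraulic radius R = A/P = 23.86/15.46 = 1.543 m. Q_A = (1/0.025)·23.86·1.543^(2/3)·√0.00083 = 36.71 m³/s.
Channel B: Flow area A = b·y = 3.74 × 3.63 = 13.58 m². Wetted perimeter P = b + 2y = 3.74 + 2×3.63 = 11 m. Hydraulic radius R = A/P = 13.58/11 = 1.234 m. Q_B = (1/0.025)·13.58·1.234^(2/3)·√0.00083 = 18 m³/s.
Q_A = 36.71 m³/s vs Q_B = 18 m³/s, so channel A carries more.

channel A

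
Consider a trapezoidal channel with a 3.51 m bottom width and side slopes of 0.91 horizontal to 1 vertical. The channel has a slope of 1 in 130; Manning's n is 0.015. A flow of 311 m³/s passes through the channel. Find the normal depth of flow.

y_n = 4.33 m

Manning's equation rearranged: A R^(2/3) = nQ / (1·√S) = 0.015 × 311 / (√0.007692) = 53.19.
Trying y = 3.75 m: A R^(2/3) = 39.85 — short.
Trying y = 4.33 m: A R^(2/3) = 53.23 — ≈ 53.19.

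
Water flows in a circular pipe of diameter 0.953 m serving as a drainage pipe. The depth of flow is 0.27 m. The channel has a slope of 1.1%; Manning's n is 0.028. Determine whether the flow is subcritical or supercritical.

For a circular section of diameter D = 0.953 m at depth y = 0.27 m, the central angle is θ = 2 arccos(1 − 2y/D) = 2.245 rad. Then A = (D²/8)(θ − sin θ) = 0.1662 m² and P = Dθ/2 = 1.07 m.
Hydraulic radius R = A/P = 0.1662/1.07 = 0.1554 m.
V = (1/n) R^(2/3) √S = (1/0.028) × 0.1554^(2/3) × √0.011 = 1.083 m/s. Hydraulic depth D_h = A/T = 0.1662/0.8589 = 0.1935 m.
Froude number Fr = V/√(g·D_h) = 1.083/√(9.81×0.1935) = 0.786, which is less than 1, so the flow is subcritical.

subcritical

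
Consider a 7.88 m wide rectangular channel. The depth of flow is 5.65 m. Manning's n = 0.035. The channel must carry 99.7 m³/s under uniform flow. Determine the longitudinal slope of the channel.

S = 0.002

Flow area A = b·y = 7.88 × 5.65 = 44.52 m². Wetted perimeter P = b + 2y = 7.88 + 2×5.65 = 19.18 m.
Hydraulic radius R = A/P = 44.52/19.18 = 2.321 m.
From Manning's equation, S = [nQ / (1 A R^(2/3))]² = [0.035 × 99.7 / (1 × 44.52 × 2.321^(2/3))]² = 0.002.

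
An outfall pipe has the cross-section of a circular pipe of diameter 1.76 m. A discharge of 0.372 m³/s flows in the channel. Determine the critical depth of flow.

At critical depth, Q² T / (g A³) = 1, i.e. A³/T = Q²/g = 0.372²/9.81 = 0.01411.
At y = 0.323 m: A³/T = 0.02107 — too large.
At y = 0.225 m: A³/T = 0.005076 — too small.
At y = 0.292 m: A³/T = 0.01418 — ≈ 0.01411.

y_c = 0.292 m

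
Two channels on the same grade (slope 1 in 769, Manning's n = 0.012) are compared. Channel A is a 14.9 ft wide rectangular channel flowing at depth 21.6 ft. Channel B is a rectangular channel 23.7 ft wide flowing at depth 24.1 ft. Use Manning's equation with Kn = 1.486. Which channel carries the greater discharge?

channel B

Channel A: Flow area A = b·y = 14.9 × 21.6 = 321.8 ft². Wetted perimeter P = b + 2y = 14.9 + 2×21.6 = 58.1 ft. Hydraulic radius R = A/P = 321.8/58.1 = 5.539 ft. Q_A = (1.486/0.012)·321.8·5.539^(2/3)·√0.0013 = 4499 ft³/s.
Channel B: Flow area A = b·y = 23.7 × 24.1 = 571.2 ft². Wetted perimeter P = b + 2y = 23.7 + 2×24.1 = 71.9 ft. Hydraulic radius R = A/P = 571.2/71.9 = 7.944 ft. Q_B = (1.486/0.012)·571.2·7.944^(2/3)·√0.0013 = 10150 ft³/s.
Q_A = 4499 ft³/s vs Q_B = 10150 ft³/s, so channel B carries more.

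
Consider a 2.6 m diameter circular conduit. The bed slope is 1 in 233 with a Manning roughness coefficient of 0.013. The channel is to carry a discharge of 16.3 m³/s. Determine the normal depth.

y_n = 1.78 m

Manning's equation rearranged: A R^(2/3) = nQ / (1·√S) = 0.013 × 16.3 / (√0.004292) = 3.235.
Trying y = 1.99 m: A R^(2/3) = 3.718 — over.
Trying y = 1.42 m: A R^(2/3) = 2.307 — short.
Trying y = 1.78 m: A R^(2/3) = 3.239 — matches.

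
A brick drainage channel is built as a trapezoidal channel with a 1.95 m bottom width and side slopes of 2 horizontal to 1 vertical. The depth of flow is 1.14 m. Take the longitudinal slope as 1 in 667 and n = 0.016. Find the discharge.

Q = 9.06 m³/s

With bottom width b = 1.95 m and side slope z = 2: A = (b + zy)y = (1.95 + 2×1.14)×1.14 = 4.822 m²; P = b + 2y√(1+z²) = 1.95 + 2×1.14×2.236 = 7.048 m.
Hydraulic radius R = A/P = 4.822/7.048 = 0.6842 m.
Manning's equation: Q = (1/n) A R^(2/3) S^(1/2) = (1/0.016) × 4.822 × 0.6842^(2/3) × 0.001499^(1/2) = 9.06 m³/s.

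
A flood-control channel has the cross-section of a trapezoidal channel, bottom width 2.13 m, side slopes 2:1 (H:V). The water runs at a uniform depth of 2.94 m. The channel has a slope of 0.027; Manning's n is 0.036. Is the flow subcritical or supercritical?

With bottom width b = 2.13 m and side slope z = 2: A = (b + zy)y = (2.13 + 2×2.94)×2.94 = 23.55 m²; P = b + 2y√(1+z²) = 2.13 + 2×2.94×2.236 = 15.28 m.
Hydraulic radius R = A/P = 23.55/15.28 = 1.541 m.
V = (1/n) R^(2/3) √S = (1/0.036) × 1.541^(2/3) × √0.027 = 6.091 m/s. Hydraulic depth D_h = A/T = 23.55/13.89 = 1.695 m.
Froude number Fr = V/√(g·D_h) = 6.091/√(9.81×1.695) = 1.49, which is greater than 1, so the flow is supercritical.

supercritical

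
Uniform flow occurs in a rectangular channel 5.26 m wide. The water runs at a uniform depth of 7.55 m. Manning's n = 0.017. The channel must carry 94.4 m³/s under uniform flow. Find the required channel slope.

S = 0.00067

Flow area A = b·y = 5.26 × 7.55 = 39.71 m². Wetted perimeter P = b + 2y = 5.26 + 2×7.55 = 20.36 m.
Hydraulic radius R = A/P = 39.71/20.36 = 1.951 m.
From Manning's equation, S = [nQ / (1 A R^(2/3))]² = [0.017 × 94.4 / (1 × 39.71 × 1.951^(2/3))]² = 0.00067.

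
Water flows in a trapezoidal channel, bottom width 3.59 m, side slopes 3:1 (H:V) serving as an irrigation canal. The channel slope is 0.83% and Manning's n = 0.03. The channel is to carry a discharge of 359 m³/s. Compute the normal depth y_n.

y_n = 4.22 m

Manning's equation rearranged: A R^(2/3) = nQ / (1·√S) = 0.03 × 359 / (√0.0083) = 118.2.
Try y = 4.85 m: A R^(2/3) = 165 — over.
Try y = 4.22 m: A R^(2/3) = 118.3 — close enough.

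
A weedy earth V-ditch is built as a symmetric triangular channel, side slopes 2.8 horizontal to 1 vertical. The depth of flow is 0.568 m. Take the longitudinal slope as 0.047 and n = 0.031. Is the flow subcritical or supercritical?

supercritical

For a triangular section with side slope z = 2.8: A = zy² = 2.8×0.568² = 0.9033 m²; P = 2y√(1+z²) = 2×0.568×2.973 = 3.378 m.
Hydraulic radius R = A/P = 0.9033/3.378 = 0.2675 m.
V = (1/n) R^(2/3) √S = (1/0.031) × 0.2675^(2/3) × √0.047 = 2.903 m/s. Hydraulic depth D_h = A/T = 0.9033/3.181 = 0.284 m.
Froude number Fr = V/√(g·D_h) = 2.903/√(9.81×0.284) = 1.74, which is greater than 1, so the flow is supercritical.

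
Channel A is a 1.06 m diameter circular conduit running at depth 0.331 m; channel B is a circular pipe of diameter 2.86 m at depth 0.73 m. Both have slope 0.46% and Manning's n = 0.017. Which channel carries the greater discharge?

channel B

Channel A: For a circular section of diameter D = 1.06 m at depth y = 0.331 m, the central angle is θ = 2 arccos(1 − 2y/D) = 2.372 rad. Then A = (D²/8)(θ − sin θ) = 0.2354 m² and P = Dθ/2 = 1.257 m. Hydraulic radius R = A/P = 0.2354/1.257 = 0.1872 m. Q_A = (1/0.017)·0.2354·0.1872^(2/3)·√0.0046 = 0.3073 m³/s.
Channel B: For a circular section of diameter D = 2.86 m at depth y = 0.73 m, the central angle is θ = 2 arccos(1 − 2y/D) = 2.119 rad. Then A = (D²/8)(θ − sin θ) = 1.293 m² and P = Dθ/2 = 3.03 m. Hydraulic radius R = A/P = 1.293/3.03 = 0.4269 m. Q_B = (1/0.017)·1.293·0.4269^(2/3)·√0.0046 = 2.925 m³/s.
Q_A = 0.3073 m³/s vs Q_B = 2.925 m³/s, so channel B carries more.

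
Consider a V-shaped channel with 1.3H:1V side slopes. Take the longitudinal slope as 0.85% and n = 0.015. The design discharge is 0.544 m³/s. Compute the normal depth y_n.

Manning's equation rearranged: A R^(2/3) = nQ / (1·√S) = 0.015 × 0.544 / (√0.0085) = 0.08851.
Trying y = 0.519 m: A R^(2/3) = 0.122 — over.
Trying y = 0.382 m: A R^(2/3) = 0.05389 — short.
Trying y = 0.46 m: A R^(2/3) = 0.08844 — matches.

y_n = 0.46 m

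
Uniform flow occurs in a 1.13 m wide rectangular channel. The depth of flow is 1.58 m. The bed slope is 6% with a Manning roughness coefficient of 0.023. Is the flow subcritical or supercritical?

supercritical

Flow area A = b·y = 1.13 × 1.58 = 1.785 m². Wetted perimeter P = b + 2y = 1.13 + 2×1.58 = 4.29 m.
Hydraulic radius R = A/P = 1.785/4.29 = 0.4162 m.
V = (1/n) R^(2/3) √S = (1/0.023) × 0.4162^(2/3) × √0.06 = 5.937 m/s. Hydraulic depth D_h = A/T = 1.785/1.13 = 1.58 m.
Froude number Fr = V/√(g·D_h) = 5.937/√(9.81×1.58) = 1.51, which is greater than 1, so the flow is supercritical.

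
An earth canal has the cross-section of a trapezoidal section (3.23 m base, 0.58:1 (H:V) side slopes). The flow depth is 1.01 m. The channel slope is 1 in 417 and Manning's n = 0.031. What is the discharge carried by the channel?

Q = 4.77 m³/s

With bottom width b = 3.23 m and side slope z = 0.58: A = (b + zy)y = (3.23 + 0.58×1.01)×1.01 = 3.854 m²; P = b + 2y√(1+z²) = 3.23 + 2×1.01×1.156 = 5.565 m.
Hydraulic radius R = A/P = 3.854/5.565 = 0.6925 m.
Manning's equation: Q = (1/n) A R^(2/3) S^(1/2) = (1/0.031) × 3.854 × 0.6925^(2/3) × 0.002398^(1/2) = 4.77 m³/s.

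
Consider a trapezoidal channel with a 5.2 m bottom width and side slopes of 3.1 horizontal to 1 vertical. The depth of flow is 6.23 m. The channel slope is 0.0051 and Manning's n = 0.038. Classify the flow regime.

With bottom width b = 5.2 m and side slope z = 3.1: A = (b + zy)y = (5.2 + 3.1×6.23)×6.23 = 152.7 m²; P = b + 2y√(1+z²) = 5.2 + 2×6.23×3.257 = 45.79 m.
Hydraulic radius R = A/P = 152.7/45.79 = 3.335 m.
V = (1/n) R^(2/3) √S = (1/0.038) × 3.335^(2/3) × √0.0051 = 4.195 m/s. Hydraulic depth D_h = A/T = 152.7/43.83 = 3.485 m.
Froude number Fr = V/√(g·D_h) = 4.195/√(9.81×3.485) = 0.718, which is less than 1, so the flow is subcritical.

subcritical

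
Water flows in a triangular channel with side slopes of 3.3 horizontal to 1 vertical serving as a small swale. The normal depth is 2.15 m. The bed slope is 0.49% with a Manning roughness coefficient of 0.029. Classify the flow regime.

subcritical

For a triangular section with side slope z = 3.3: A = zy² = 3.3×2.15² = 15.25 m²; P = 2y√(1+z²) = 2×2.15×3.448 = 14.83 m.
Hydraulic radius R = A/P = 15.25/14.83 = 1.029 m.
V = (1/n) R^(2/3) √S = (1/0.029) × 1.029^(2/3) × √0.0049 = 2.46 m/s. Hydraulic depth D_h = A/T = 15.25/14.19 = 1.075 m.
Froude number Fr = V/√(g·D_h) = 2.46/√(9.81×1.075) = 0.757, which is less than 1, so the flow is subcritical.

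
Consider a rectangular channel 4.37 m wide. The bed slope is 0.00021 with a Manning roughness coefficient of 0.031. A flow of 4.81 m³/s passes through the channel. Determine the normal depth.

y_n = 2.21 m

Manning's equation rearranged: A R^(2/3) = nQ / (1·√S) = 0.031 × 4.81 / (√0.00021) = 10.29.
At y = 1.64 m: A R^(2/3) = 6.862 — too small.
At y = 2.77 m: A R^(2/3) = 13.83 — too large.
At y = 2.21 m: A R^(2/3) = 10.28 — close enough.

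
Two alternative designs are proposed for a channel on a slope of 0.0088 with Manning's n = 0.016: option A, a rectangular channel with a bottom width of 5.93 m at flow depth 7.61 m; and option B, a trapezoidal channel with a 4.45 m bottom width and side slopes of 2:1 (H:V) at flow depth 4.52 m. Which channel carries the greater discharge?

Channel A: Flow area A = b·y = 5.93 × 7.61 = 45.13 m². Wetted perimeter P = b + 2y = 5.93 + 2×7.61 = 21.15 m. Hydraulic radius R = A/P = 45.13/21.15 = 2.134 m. Q_A = (1/0.016)·45.13·2.134^(2/3)·√0.0088 = 438.5 m³/s.
Channel B: With bottom width b = 4.45 m and side slope z = 2: A = (b + zy)y = (4.45 + 2×4.52)×4.52 = 60.97 m²; P = b + 2y√(1+z²) = 4.45 + 2×4.52×2.236 = 24.66 m. Hydraulic radius R = A/P = 60.97/24.66 = 2.472 m. Q_B = (1/0.016)·60.97·2.472^(2/3)·√0.0088 = 653.6 m³/s.
Q_A = 438.5 m³/s vs Q_B = 653.6 m³/s, so channel B carries more.

channel B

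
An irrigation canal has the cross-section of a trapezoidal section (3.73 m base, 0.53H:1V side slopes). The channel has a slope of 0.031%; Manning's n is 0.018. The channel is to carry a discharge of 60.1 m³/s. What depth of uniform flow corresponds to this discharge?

y_n = 5.43 m

Manning's equation rearranged: A R^(2/3) = nQ / (1·√S) = 0.018 × 60.1 / (√0.00031) = 61.44.
At y = 4.83 m: A R^(2/3) = 49.37 — low.
At y = 6.27 m: A R^(2/3) = 80.75 — high.
At y = 5.43 m: A R^(2/3) = 61.42 — matches.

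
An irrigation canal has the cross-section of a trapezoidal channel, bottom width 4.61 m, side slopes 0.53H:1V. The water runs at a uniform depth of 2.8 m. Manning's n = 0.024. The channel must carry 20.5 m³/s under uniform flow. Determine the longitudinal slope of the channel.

With bottom width b = 4.61 m and side slope z = 0.53: A = (b + zy)y = (4.61 + 0.53×2.8)×2.8 = 17.06 m²; P = b + 2y√(1+z²) = 4.61 + 2×2.8×1.132 = 10.95 m.
Hydraulic radius R = A/P = 17.06/10.95 = 1.559 m.
From Manning's equation, S = [nQ / (1 A R^(2/3))]² = [0.024 × 20.5 / (1 × 17.06 × 1.559^(2/3))]² = 0.00046.

S = 0.00046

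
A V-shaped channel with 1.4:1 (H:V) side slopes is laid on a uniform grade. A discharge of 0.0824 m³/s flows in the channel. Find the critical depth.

At critical depth, Q² T / (g A³) = 1, i.e. A³/T = Q²/g = 0.0824²/9.81 = 0.0006921.
Trying y = 0.257 m: A³/T = 0.001099 — too large.
Trying y = 0.209 m: A³/T = 0.0003908 — too small.
Trying y = 0.234 m: A³/T = 0.0006876 — ≈ 0.0006921.

y_c = 0.234 m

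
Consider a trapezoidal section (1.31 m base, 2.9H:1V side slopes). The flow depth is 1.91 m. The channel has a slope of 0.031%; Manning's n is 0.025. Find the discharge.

Q = 9.24 m³/s

With bottom width b = 1.31 m and side slope z = 2.9: A = (b + zy)y = (1.31 + 2.9×1.91)×1.91 = 13.08 m²; P = b + 2y√(1+z²) = 1.31 + 2×1.91×3.068 = 13.03 m.
Hydraulic radius R = A/P = 13.08/13.03 = 1.004 m.
Manning's equation: Q = (1/n) A R^(2/3) S^(1/2) = (1/0.025) × 13.08 × 1.004^(2/3) × 0.00031^(1/2) = 9.24 m³/s.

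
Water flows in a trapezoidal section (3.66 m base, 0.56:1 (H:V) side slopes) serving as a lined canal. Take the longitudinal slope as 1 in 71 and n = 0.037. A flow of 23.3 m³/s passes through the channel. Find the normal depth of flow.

Manning's equation rearranged: A R^(2/3) = nQ / (1·√S) = 0.037 × 23.3 / (√0.01408) = 7.264.
Trying y = 1.33 m: A R^(2/3) = 5.352 — low.
Trying y = 1.6 m: A R^(2/3) = 7.264 — matches.

y_n = 1.6 m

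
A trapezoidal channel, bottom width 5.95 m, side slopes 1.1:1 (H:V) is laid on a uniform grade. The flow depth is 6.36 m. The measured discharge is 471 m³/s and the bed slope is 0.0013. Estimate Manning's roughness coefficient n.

With bottom width b = 5.95 m and side slope z = 1.1: A = (b + zy)y = (5.95 + 1.1×6.36)×6.36 = 82.34 m²; P = b + 2y√(1+z²) = 5.95 + 2×6.36×1.487 = 24.86 m.
Hydraulic radius R = A/P = 82.34/24.86 = 3.312 m.
Rearranging Manning's equation: n = (1/Q) A R^(2/3) S^(1/2) = (1/471) × 82.34 × 3.312^(2/3) × √0.0013 = 0.014.

n = 0.014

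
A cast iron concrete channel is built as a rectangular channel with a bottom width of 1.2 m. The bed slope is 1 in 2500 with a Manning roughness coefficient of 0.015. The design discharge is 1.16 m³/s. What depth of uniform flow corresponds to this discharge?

Manning's equation rearranged: A R^(2/3) = nQ / (1·√S) = 0.015 × 1.16 / (√0.0004) = 0.87.
At y = 0.903 m: A R^(2/3) = 0.5489 — low.
At y = 1.53 m: A R^(2/3) = 1.048 — high.
At y = 1.31 m: A R^(2/3) = 0.8697 — matches.

y_n = 1.31 m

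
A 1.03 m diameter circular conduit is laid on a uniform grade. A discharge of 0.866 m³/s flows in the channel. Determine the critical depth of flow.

At critical depth, Q² T / (g A³) = 1, i.e. A³/T = Q²/g = 0.866²/9.81 = 0.07645.
At y = 0.628 m: A³/T = 0.1499 — high.
At y = 0.527 m: A³/T = 0.07666 — ≈ 0.07645.

y_c = 0.527 m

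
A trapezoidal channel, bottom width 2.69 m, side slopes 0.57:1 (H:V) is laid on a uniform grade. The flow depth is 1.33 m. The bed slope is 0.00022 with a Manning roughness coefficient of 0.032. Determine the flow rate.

Q = 1.83 m³/s

With bottom width b = 2.69 m and side slope z = 0.57: A = (b + zy)y = (2.69 + 0.57×1.33)×1.33 = 4.586 m²; P = b + 2y√(1+z²) = 2.69 + 2×1.33×1.151 = 5.752 m.
Hydraulic radius R = A/P = 4.586/5.752 = 0.7973 m.
Manning's equation: Q = (1/n) A R^(2/3) S^(1/2) = (1/0.032) × 4.586 × 0.7973^(2/3) × 0.00022^(1/2) = 1.83 m³/s.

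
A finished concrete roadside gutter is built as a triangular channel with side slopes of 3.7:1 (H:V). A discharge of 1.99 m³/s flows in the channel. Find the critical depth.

y_c = 0.568 m

At critical depth, Q² T / (g A³) = 1, i.e. A³/T = Q²/g = 1.99²/9.81 = 0.4037.
Try y = 0.662 m: A³/T = 0.8703 — over.
Try y = 0.495 m: A³/T = 0.2034 — short.
Try y = 0.568 m: A³/T = 0.4047 — close enough.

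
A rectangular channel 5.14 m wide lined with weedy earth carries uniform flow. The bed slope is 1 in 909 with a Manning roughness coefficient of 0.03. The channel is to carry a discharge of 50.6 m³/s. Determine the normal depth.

y_n = 6.02 m

Manning's equation rearranged: A R^(2/3) = nQ / (1·√S) = 0.03 × 50.6 / (√0.0011) = 45.77.
Trying y = 7.6 m: A R^(2/3) = 60.36 — over.
Trying y = 6.02 m: A R^(2/3) = 45.81 — close enough.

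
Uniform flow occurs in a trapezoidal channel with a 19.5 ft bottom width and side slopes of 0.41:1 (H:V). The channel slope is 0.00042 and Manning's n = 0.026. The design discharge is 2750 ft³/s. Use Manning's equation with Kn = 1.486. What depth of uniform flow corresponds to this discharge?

y_n = 19.9 ft

Manning's equation rearranged: A R^(2/3) = nQ / (1.486·√S) = 0.026 × 2750 / (1.486 × √0.00042) = 2348.
Try y = 25.3 ft: A R^(2/3) = 3552 — high.
Try y = 13.6 ft: A R^(2/3) = 1245 — low.
Try y = 19.9 ft: A R^(2/3) = 2347 — matches.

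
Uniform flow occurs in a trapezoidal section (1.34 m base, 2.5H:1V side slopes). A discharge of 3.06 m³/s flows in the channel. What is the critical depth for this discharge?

At critical depth, Q² T / (g A³) = 1, i.e. A³/T = Q²/g = 3.06²/9.81 = 0.9545.
Try y = 0.484 m: A³/T = 0.5 — short.
Try y = 0.707 m: A³/T = 2.175 — over.
Try y = 0.573 m: A³/T = 0.9535 — ≈ 0.9545.

y_c = 0.573 m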